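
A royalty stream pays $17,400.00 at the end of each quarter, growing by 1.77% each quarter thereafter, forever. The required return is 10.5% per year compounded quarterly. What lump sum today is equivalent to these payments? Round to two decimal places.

$2,035,087.72

Periodic rate r = 0.105/4 per quarter.
Growing perpetuity (Gordon): PV = PMT₁ / (r − g) = 17,400 / (r − 0.0177) = $2,035,087.72.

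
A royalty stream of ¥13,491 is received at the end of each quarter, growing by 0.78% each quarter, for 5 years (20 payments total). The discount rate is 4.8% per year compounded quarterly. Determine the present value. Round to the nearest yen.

¥256,366

Periodic rate r = 0.048/4 per quarter; n is counted in quarters.
Growing ordinary annuity: PV = PMT₁ × [1 − ((1+g)/(1+r))^n] / (r − g) = 13,491 × [1 − ((1+0.0078)/(1+r))^20] / (r − 0.0078) = ¥256,366.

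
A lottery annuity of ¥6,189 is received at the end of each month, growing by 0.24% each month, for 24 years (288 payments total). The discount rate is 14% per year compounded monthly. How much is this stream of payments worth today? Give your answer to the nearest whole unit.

¥620,700

Periodic rate r = 0.14/12 per month; n is counted in months.
Growing ordinary annuity: PV = PMT₁ × [1 − ((1+g)/(1+r))^n] / (r − g) = 6,189 × [1 − ((1+0.0024)/(1+r))^288] / (r − 0.0024) = ¥620,700.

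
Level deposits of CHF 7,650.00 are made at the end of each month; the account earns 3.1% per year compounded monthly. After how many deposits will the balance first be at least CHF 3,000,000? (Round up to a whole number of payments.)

272 payments

Periodic rate r = 0.031/12 per month; n is counted in months.
Ordinary annuity FV: 3,000,000 = 7,650 × [((1+r)^n − 1)/r].
(1+r)^n = 1 + 3,000,000 × r / 7,650, so n = ln(1 + 3,000,000·r/7,650) / ln(1+r) = 271.19.
Round up to a whole number of payments: n = 272.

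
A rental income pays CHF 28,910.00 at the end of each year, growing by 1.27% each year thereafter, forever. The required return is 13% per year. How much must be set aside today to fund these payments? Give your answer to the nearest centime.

Periodic rate r = 0.13 per year.
Growing perpetuity (Gordon): PV = PMT₁ / (r − g) = 28,910 / (r − 0.0127) = CHF 246,462.06.

CHF 246,462.06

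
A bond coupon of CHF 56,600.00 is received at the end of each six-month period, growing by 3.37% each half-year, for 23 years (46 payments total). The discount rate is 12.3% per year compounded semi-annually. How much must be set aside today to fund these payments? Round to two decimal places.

CHF 1,435,351.69

Periodic rate r = 0.123/2 per half-year; n is counted in half-years.
Growing ordinary annuity: PV = PMT₁ × [1 − ((1+g)/(1+r))^n] / (r − g) = 56,600 × [1 − ((1+0.0337)/(1+r))^46] / (r − 0.0337) = CHF 1,435,351.69.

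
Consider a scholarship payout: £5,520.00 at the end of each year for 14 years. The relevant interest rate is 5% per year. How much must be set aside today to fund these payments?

£54,640.50

This is an ordinary annuity: 14 payments of £5,520.00 at the end of each year.
Periodic rate r = 0.05 per year.
PV = PMT × [(1 − (1+r)^−n)/r] = 5,520 × [1 − (1+r)^−14] / r = £54,640.50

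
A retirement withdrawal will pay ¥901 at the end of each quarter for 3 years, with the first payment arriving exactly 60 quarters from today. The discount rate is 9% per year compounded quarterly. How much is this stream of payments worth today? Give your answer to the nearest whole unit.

Ordinary annuity of 12 payments, first payment at period 60.
Periodic rate r = 0.09/4 per quarter; n is counted in quarters.
The ordinary-annuity PV formula values the stream one period before the first payment (period 59); discount that back 59 periods:
PV₀ = 901 × [1 − (1+r)^−12] / r × (1+r)^−59 = ¥2,525

¥2,525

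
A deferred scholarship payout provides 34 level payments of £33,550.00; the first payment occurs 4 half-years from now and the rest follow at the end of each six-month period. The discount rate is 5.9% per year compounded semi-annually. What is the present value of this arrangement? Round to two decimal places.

Ordinary annuity of 34 payments, first payment at period 4.
Periodic rate r = 0.059/2 per half-year; n is counted in half-years.
The ordinary-annuity PV formula values the stream one period before the first payment (period 3); discount that back 3 periods:
PV₀ = 33,550 × [1 − (1+r)^−34] / r × (1+r)^−3 = £654,418.59

£654,418.59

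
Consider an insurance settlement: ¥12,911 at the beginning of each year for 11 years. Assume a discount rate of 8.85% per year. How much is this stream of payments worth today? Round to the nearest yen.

¥96,319

This is an annuity due: 11 payments of ¥12,911 at the beginning of each year.
Periodic rate r = 0.0885 per year.
PV = PMT × [(1 − (1+r)^−n)/r] × (1+r) = 12,911 × [1 − (1+r)^−11] / r × (1+r) = ¥96,319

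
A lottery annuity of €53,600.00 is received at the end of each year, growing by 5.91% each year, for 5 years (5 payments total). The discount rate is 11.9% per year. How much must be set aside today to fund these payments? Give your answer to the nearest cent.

Periodic rate r = 0.119 per year.
Growing ordinary annuity: PV = PMT₁ × [1 − ((1+g)/(1+r))^n] / (r − g) = 53,600 × [1 − ((1+0.0591)/(1+r))^5] / (r − 0.0591) = €215,194.97.

€215,194.97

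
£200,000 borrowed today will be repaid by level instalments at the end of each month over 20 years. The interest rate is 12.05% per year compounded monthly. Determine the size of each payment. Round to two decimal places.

£2,209.15

Level ordinary annuity; solve PV = PMT × [(1 − (1+r)^−n)/r] for PMT.
Periodic rate r = 0.1205/12 per month; n is counted in months.
With n = 240: PMT = 200,000 / ([(1 − (1+r)^−n)/r]) = £2,209.15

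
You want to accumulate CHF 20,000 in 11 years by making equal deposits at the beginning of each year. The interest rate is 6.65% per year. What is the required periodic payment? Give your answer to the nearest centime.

Level annuity due; solve FV = PMT × [((1+r)^n − 1)/r] × (1+r) for PMT.
Periodic rate r = 0.0665 per year.
With n = 11: PMT = 20,000 / ([((1+r)^n − 1)/r] × (1+r)) = CHF 1,210.34

CHF 1,210.34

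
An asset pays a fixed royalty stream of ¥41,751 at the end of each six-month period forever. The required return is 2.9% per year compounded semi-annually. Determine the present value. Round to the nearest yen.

¥2,879,379

Periodic rate r = 0.029/2 per half-year.
Level perpetuity: PV = PMT / r = 41,751 / (0.029/2) = ¥2,879,379.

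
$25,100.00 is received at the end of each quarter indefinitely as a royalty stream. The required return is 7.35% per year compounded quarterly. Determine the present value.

$1,365,986.39

Periodic rate r = 0.0735/4 per quarter.
Level perpetuity: PV = PMT / r = 25,100 / (0.0735/4) = $1,365,986.39.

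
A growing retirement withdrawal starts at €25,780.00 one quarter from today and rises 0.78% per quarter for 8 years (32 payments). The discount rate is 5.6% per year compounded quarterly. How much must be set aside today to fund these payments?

€740,977.86

Periodic rate r = 0.056/4 per quarter; n is counted in quarters.
Growing ordinary annuity: PV = PMT₁ × [1 − ((1+g)/(1+r))^n] / (r − g) = 25,780 × [1 − ((1+0.0078)/(1+r))^32] / (r − 0.0078) = €740,977.86.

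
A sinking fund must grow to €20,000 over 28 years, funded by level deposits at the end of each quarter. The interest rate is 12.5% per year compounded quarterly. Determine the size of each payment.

Level ordinary annuity; solve FV = PMT × [((1+r)^n − 1)/r] for PMT.
Periodic rate r = 0.125/4 per quarter; n is counted in quarters.
With n = 112: PMT = 20,000 / ([((1+r)^n − 1)/r]) = €20.57

€20.57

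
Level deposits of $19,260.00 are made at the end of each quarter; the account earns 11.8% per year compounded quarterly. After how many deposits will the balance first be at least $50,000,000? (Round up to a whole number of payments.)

Periodic rate r = 0.118/4 per quarter; n is counted in quarters.
Ordinary annuity FV: 50,000,000 = 19,260 × [((1+r)^n − 1)/r].
(1+r)^n = 1 + 50,000,000 × r / 19,260, so n = ln(1 + 50,000,000·r/19,260) / ln(1+r) = 149.67.
Round up to a whole number of payments: n = 150.

150 payments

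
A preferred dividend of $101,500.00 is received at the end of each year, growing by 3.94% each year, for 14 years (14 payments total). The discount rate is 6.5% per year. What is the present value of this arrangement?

$1,144,581.18

Periodic rate r = 0.065 per year.
Growing ordinary annuity: PV = PMT₁ × [1 − ((1+g)/(1+r))^n] / (r − g) = 101,500 × [1 − ((1+0.0394)/(1+r))^14] / (r − 0.0394) = $1,144,581.18.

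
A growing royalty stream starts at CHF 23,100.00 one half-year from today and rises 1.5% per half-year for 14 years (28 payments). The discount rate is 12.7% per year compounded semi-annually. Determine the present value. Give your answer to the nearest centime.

CHF 347,383.71

Periodic rate r = 0.127/2 per half-year; n is counted in half-years.
Growing ordinary annuity: PV = PMT₁ × [1 − ((1+g)/(1+r))^n] / (r − g) = 23,100 × [1 − ((1+0.015)/(1+r))^28] / (r − 0.015) = CHF 347,383.71.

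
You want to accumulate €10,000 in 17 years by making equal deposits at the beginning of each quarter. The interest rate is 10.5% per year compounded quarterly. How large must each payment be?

€53.02

Level annuity due; solve FV = PMT × [((1+r)^n − 1)/r] × (1+r) for PMT.
Periodic rate r = 0.105/4 per quarter; n is counted in quarters.
With n = 68: PMT = 10,000 / ([((1+r)^n − 1)/r] × (1+r)) = €53.02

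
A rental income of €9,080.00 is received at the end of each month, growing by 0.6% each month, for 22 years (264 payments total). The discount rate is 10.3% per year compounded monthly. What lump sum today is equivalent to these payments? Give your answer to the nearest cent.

€1,728,924.97

Periodic rate r = 0.103/12 per month; n is counted in months.
Growing ordinary annuity: PV = PMT₁ × [1 − ((1+g)/(1+r))^n] / (r − g) = 9,080 × [1 − ((1+0.006)/(1+r))^264] / (r − 0.006) = €1,728,924.97.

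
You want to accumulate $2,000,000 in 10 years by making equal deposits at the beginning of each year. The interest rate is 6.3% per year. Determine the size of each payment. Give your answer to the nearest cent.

$140,744.39

Level annuity due; solve FV = PMT × [((1+r)^n − 1)/r] × (1+r) for PMT.
Periodic rate r = 0.063 per year.
With n = 10: PMT = 2,000,000 / ([((1+r)^n − 1)/r] × (1+r)) = $140,744.39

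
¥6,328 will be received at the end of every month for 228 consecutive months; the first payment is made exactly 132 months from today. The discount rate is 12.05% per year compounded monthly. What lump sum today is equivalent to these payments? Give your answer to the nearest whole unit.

¥152,777

Ordinary annuity of 228 payments, first payment at period 132.
Periodic rate r = 0.1205/12 per month; n is counted in months.
The ordinary-annuity PV formula values the stream one period before the first payment (period 131); discount that back 131 periods:
PV₀ = 6,328 × [1 − (1+r)^−228] / r × (1+r)^−131 = ¥152,777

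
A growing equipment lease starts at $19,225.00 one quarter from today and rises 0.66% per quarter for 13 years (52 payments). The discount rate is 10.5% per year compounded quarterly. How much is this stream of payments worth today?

Periodic rate r = 0.105/4 per quarter; n is counted in quarters.
Growing ordinary annuity: PV = PMT₁ × [1 − ((1+g)/(1+r))^n] / (r − g) = 19,225 × [1 − ((1+0.0066)/(1+r))^52] / (r − 0.0066) = $620,358.25.

$620,358.25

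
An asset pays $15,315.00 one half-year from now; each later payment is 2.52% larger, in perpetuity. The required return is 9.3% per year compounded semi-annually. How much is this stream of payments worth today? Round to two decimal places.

Periodic rate r = 0.093/2 per half-year.
Growing perpetuity (Gordon): PV = PMT₁ / (r − g) = 15,315 / (r − 0.0252) = $719,014.08.

$719,014.08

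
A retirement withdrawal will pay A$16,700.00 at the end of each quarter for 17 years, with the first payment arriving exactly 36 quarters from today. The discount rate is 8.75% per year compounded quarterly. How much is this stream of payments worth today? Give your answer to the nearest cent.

A$275,783.77

Ordinary annuity of 68 payments, first payment at period 36.
Periodic rate r = 0.0875/4 per quarter; n is counted in quarters.
The ordinary-annuity PV formula values the stream one period before the first payment (period 35); discount that back 35 periods:
PV₀ = 16,700 × [1 − (1+r)^−68] / r × (1+r)^−35 = A$275,783.77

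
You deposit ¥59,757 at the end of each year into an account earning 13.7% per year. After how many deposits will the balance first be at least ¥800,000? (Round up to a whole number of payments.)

9 payments

Periodic rate r = 0.137 per year.
Ordinary annuity FV: 800,000 = 59,757 × [((1+r)^n − 1)/r].
(1+r)^n = 1 + 800,000 × r / 59,757, so n = ln(1 + 800,000·r/59,757) / ln(1+r) = 8.11.
Round up to a whole number of payments: n = 9.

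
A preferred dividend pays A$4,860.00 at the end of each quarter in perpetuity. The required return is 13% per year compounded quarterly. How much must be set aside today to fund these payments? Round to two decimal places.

Periodic rate r = 0.13/4 per quarter.
Level perpetuity: PV = PMT / r = 4,860 / (0.13/4) = A$149,538.46.

A$149,538.46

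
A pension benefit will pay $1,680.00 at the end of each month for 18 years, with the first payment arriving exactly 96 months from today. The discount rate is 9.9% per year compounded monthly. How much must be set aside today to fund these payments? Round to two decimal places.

Ordinary annuity of 216 payments, first payment at period 96.
Periodic rate r = 0.099/12 per month; n is counted in months.
The ordinary-annuity PV formula values the stream one period before the first payment (period 95); discount that back 95 periods:
PV₀ = 1,680 × [1 − (1+r)^−216] / r × (1+r)^−95 = $77,480.81

$77,480.81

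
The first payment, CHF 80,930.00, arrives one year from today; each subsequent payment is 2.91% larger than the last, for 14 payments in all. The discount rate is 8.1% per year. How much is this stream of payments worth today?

Periodic rate r = 0.081 per year.
Growing ordinary annuity: PV = PMT₁ × [1 − ((1+g)/(1+r))^n] / (r − g) = 80,930 × [1 − ((1+0.0291)/(1+r))^14] / (r − 0.0291) = CHF 776,296.57.

CHF 776,296.57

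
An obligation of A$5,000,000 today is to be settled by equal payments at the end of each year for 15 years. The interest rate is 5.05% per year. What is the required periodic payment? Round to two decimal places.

Level ordinary annuity; solve PV = PMT × [(1 − (1+r)^−n)/r] for PMT.
Periodic rate r = 0.0505 per year.
With n = 15: PMT = 5,000,000 / ([(1 − (1+r)^−n)/r]) = A$483,340.84

A$483,340.84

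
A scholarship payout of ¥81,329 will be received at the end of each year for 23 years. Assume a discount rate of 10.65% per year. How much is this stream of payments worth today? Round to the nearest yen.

This is an ordinary annuity: 23 payments of ¥81,329 at the end of each year.
Periodic rate r = 0.1065 per year.
PV = PMT × [(1 − (1+r)^−n)/r] = 81,329 × [1 − (1+r)^−23] / r = ¥689,177

¥689,177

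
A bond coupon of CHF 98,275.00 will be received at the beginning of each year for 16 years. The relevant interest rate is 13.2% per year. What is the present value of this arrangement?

CHF 726,858.75

This is an annuity due: 16 payments of CHF 98,275.00 at the beginning of each year.
Periodic rate r = 0.132 per year.
PV = PMT × [(1 − (1+r)^−n)/r] × (1+r) = 98,275 × [1 − (1+r)^−16] / r × (1+r) = CHF 726,858.75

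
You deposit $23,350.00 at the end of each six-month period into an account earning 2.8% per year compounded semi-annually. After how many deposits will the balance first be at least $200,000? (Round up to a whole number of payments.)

Periodic rate r = 0.028/2 per half-year; n is counted in half-years.
Ordinary annuity FV: 200,000 = 23,350 × [((1+r)^n − 1)/r].
(1+r)^n = 1 + 200,000 × r / 23,350, so n = ln(1 + 200,000·r/23,350) / ln(1+r) = 8.15.
Round up to a whole number of payments: n = 9.

9 payments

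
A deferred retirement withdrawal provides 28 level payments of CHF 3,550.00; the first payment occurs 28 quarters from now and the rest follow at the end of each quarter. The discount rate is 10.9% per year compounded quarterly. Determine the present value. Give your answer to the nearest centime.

CHF 33,344.15

Ordinary annuity of 28 payments, first payment at period 28.
Periodic rate r = 0.109/4 per quarter; n is counted in quarters.
The ordinary-annuity PV formula values the stream one period before the first payment (period 27); discount that back 27 periods:
PV₀ = 3,550 × [1 − (1+r)^−28] / r × (1+r)^−27 = CHF 33,344.15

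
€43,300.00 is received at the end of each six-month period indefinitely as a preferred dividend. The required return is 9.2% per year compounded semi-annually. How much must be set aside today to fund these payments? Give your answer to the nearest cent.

€941,304.35

Periodic rate r = 0.092/2 per half-year.
Level perpetuity: PV = PMT / r = 43,300 / (0.092/2) = €941,304.35.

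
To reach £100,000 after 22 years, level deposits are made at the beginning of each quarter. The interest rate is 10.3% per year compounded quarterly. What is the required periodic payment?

Level annuity due; solve FV = PMT × [((1+r)^n − 1)/r] × (1+r) for PMT.
Periodic rate r = 0.103/4 per quarter; n is counted in quarters.
With n = 88: PMT = 100,000 / ([((1+r)^n − 1)/r] × (1+r)) = £299.99

£299.99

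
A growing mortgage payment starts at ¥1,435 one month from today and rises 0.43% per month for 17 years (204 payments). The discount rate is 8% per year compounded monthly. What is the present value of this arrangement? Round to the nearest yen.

¥231,209

Periodic rate r = 0.08/12 per month; n is counted in months.
Growing ordinary annuity: PV = PMT₁ × [1 − ((1+g)/(1+r))^n] / (r − g) = 1,435 × [1 − ((1+0.0043)/(1+r))^204] / (r − 0.0043) = ¥231,209.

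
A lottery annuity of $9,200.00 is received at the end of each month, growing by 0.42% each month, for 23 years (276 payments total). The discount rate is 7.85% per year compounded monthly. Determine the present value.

$1,863,076.58

Periodic rate r = 0.0785/12 per month; n is counted in months.
Growing ordinary annuity: PV = PMT₁ × [1 − ((1+g)/(1+r))^n] / (r − g) = 9,200 × [1 − ((1+0.0042)/(1+r))^276] / (r − 0.0042) = $1,863,076.58.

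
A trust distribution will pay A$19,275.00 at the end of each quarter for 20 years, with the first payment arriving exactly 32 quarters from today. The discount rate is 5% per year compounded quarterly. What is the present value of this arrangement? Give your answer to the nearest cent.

Ordinary annuity of 80 payments, first payment at period 32.
Periodic rate r = 0.05/4 per quarter; n is counted in quarters.
The ordinary-annuity PV formula values the stream one period before the first payment (period 31); discount that back 31 periods:
PV₀ = 19,275 × [1 − (1+r)^−80] / r × (1+r)^−31 = A$660,790.73

A$660,790.73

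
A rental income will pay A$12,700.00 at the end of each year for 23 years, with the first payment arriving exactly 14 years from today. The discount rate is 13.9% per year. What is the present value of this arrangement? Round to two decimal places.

A$15,982.78

Ordinary annuity of 23 payments, first payment at period 14.
Periodic rate r = 0.139 per year.
The ordinary-annuity PV formula values the stream one period before the first payment (period 13); discount that back 13 periods:
PV₀ = 12,700 × [1 − (1+r)^−23] / r × (1+r)^−13 = A$15,982.78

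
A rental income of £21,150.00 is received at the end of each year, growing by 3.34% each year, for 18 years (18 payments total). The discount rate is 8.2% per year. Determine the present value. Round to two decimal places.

£244,895.33

Periodic rate r = 0.082 per year.
Growing ordinary annuity: PV = PMT₁ × [1 − ((1+g)/(1+r))^n] / (r − g) = 21,150 × [1 − ((1+0.0334)/(1+r))^18] / (r − 0.0334) = £244,895.33.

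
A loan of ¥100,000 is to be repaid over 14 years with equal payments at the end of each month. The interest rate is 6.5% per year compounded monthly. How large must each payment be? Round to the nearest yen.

¥908

Level ordinary annuity; solve PV = PMT × [(1 − (1+r)^−n)/r] for PMT.
Periodic rate r = 0.065/12 per month; n is counted in months.
With n = 168: PMT = 100,000 / ([(1 − (1+r)^−n)/r]) = ¥908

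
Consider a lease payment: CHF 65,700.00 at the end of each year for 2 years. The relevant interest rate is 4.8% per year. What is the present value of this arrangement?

This is an ordinary annuity: 2 payments of CHF 65,700.00 at the end of each year.
Periodic rate r = 0.048 per year.
PV = PMT × [(1 − (1+r)^−n)/r] = 65,700 × [1 − (1+r)^−2] / r = CHF 122,510.34

CHF 122,510.34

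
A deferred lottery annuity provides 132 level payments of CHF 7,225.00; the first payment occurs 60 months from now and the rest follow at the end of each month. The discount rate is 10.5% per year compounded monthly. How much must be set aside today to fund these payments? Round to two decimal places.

Ordinary annuity of 132 payments, first payment at period 60.
Periodic rate r = 0.105/12 per month; n is counted in months.
The ordinary-annuity PV formula values the stream one period before the first payment (period 59); discount that back 59 periods:
PV₀ = 7,225 × [1 − (1+r)^−132] / r × (1+r)^−59 = CHF 337,479.42

CHF 337,479.42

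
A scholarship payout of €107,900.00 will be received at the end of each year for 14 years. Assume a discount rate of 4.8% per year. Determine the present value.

€1,081,853.04

This is an ordinary annuity: 14 payments of €107,900.00 at the end of each year.
Periodic rate r = 0.048 per year.
PV = PMT × [(1 − (1+r)^−n)/r] = 107,900 × [1 − (1+r)^−14] / r = €1,081,853.04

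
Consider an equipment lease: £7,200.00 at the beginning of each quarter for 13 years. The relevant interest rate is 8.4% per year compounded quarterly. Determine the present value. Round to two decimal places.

This is an annuity due: 52 payments of £7,200.00 at the beginning of each quarter.
Periodic rate r = 0.084/4 per quarter; n is counted in quarters.
PV = PMT × [(1 − (1+r)^−n)/r] × (1+r) = 7,200 × [1 − (1+r)^−52] / r × (1+r) = £231,261.54

£231,261.54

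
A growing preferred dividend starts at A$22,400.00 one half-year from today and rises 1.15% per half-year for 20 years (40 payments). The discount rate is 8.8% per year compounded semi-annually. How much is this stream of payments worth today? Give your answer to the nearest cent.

Periodic rate r = 0.088/2 per half-year; n is counted in half-years.
Growing ordinary annuity: PV = PMT₁ × [1 − ((1+g)/(1+r))^n] / (r − g) = 22,400 × [1 − ((1+0.0115)/(1+r))^40] / (r − 0.0115) = A$494,703.63.

A$494,703.63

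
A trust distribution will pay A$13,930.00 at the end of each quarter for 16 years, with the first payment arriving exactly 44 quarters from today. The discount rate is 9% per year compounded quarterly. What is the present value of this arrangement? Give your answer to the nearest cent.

A$180,566.29

Ordinary annuity of 64 payments, first payment at period 44.
Periodic rate r = 0.09/4 per quarter; n is counted in quarters.
The ordinary-annuity PV formula values the stream one period before the first payment (period 43); discount that back 43 periods:
PV₀ = 13,930 × [1 − (1+r)^−64] / r × (1+r)^−43 = A$180,566.29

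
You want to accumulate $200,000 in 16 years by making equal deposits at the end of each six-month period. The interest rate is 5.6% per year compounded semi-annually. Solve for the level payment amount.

$3,944.21

Level ordinary annuity; solve FV = PMT × [((1+r)^n − 1)/r] for PMT.
Periodic rate r = 0.056/2 per half-year; n is counted in half-years.
With n = 32: PMT = 200,000 / ([((1+r)^n − 1)/r]) = $3,944.21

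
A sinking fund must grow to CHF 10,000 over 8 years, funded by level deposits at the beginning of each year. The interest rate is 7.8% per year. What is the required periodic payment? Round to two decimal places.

CHF 878.44

Level annuity due; solve FV = PMT × [((1+r)^n − 1)/r] × (1+r) for PMT.
Periodic rate r = 0.078 per year.
With n = 8: PMT = 10,000 / ([((1+r)^n − 1)/r] × (1+r)) = CHF 878.44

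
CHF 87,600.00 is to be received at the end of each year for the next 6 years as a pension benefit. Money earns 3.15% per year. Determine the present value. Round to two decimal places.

CHF 472,195.74

This is an ordinary annuity: 6 payments of CHF 87,600.00 at the end of each year.
Periodic rate r = 0.0315 per year.
PV = PMT × [(1 − (1+r)^−n)/r] = 87,600 × [1 − (1+r)^−6] / r = CHF 472,195.74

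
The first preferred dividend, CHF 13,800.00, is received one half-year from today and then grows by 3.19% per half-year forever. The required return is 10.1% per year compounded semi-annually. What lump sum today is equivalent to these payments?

CHF 741,935.48

Periodic rate r = 0.101/2 per half-year.
Growing perpetuity (Gordon): PV = PMT₁ / (r − g) = 13,800 / (r − 0.0319) = CHF 741,935.48.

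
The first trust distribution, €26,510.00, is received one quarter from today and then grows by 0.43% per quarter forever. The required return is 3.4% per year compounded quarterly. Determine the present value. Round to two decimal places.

Periodic rate r = 0.034/4 per quarter.
Growing perpetuity (Gordon): PV = PMT₁ / (r − g) = 26,510 / (r − 0.0043) = €6,311,904.76.

€6,311,904.76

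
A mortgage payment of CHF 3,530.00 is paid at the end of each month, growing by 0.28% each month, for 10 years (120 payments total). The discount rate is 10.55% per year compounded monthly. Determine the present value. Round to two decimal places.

CHF 300,902.62

Periodic rate r = 0.1055/12 per month; n is counted in months.
Growing ordinary annuity: PV = PMT₁ × [1 − ((1+g)/(1+r))^n] / (r − g) = 3,530 × [1 − ((1+0.0028)/(1+r))^120] / (r − 0.0028) = CHF 300,902.62.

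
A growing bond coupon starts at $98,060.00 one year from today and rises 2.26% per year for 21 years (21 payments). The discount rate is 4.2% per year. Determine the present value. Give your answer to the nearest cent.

$1,648,286.45

Periodic rate r = 0.042 per year.
Growing ordinary annuity: PV = PMT₁ × [1 − ((1+g)/(1+r))^n] / (r − g) = 98,060 × [1 − ((1+0.0226)/(1+r))^21] / (r − 0.0226) = $1,648,286.45.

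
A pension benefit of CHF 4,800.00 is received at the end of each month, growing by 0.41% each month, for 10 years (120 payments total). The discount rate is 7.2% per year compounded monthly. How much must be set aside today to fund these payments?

CHF 512,749.19

Periodic rate r = 0.072/12 per month; n is counted in months.
Growing ordinary annuity: PV = PMT₁ × [1 − ((1+g)/(1+r))^n] / (r − g) = 4,800 × [1 − ((1+0.0041)/(1+r))^120] / (r − 0.0041) = CHF 512,749.19.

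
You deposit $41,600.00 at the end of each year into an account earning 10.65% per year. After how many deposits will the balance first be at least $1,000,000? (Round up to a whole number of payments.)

Periodic rate r = 0.1065 per year.
Ordinary annuity FV: 1,000,000 = 41,600 × [((1+r)^n − 1)/r].
(1+r)^n = 1 + 1,000,000 × r / 41,600, so n = ln(1 + 1,000,000·r/41,600) / ln(1+r) = 12.55.
Round up to a whole number of payments: n = 13.

13 payments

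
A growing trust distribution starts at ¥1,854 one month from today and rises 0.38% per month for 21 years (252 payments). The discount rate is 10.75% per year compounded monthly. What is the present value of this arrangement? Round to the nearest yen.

Periodic rate r = 0.1075/12 per month; n is counted in months.
Growing ordinary annuity: PV = PMT₁ × [1 − ((1+g)/(1+r))^n] / (r − g) = 1,854 × [1 − ((1+0.0038)/(1+r))^252] / (r − 0.0038) = ¥260,645.

¥260,645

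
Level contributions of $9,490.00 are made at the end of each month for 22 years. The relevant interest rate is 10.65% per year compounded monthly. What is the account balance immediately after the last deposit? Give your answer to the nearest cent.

$9,950,181.01

This is an ordinary annuity: 264 deposits of $9,490.00 at the end of each month.
Periodic rate r = 0.1065/12 per month; n is counted in months.
FV = PMT × [((1+r)^n − 1)/r] = 9,490 × [(1+r)^264 − 1] / r = $9,950,181.01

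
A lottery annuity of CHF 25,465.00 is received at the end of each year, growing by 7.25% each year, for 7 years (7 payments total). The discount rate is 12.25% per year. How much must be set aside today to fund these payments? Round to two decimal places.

CHF 139,088.13

Periodic rate r = 0.1225 per year.
Growing ordinary annuity: PV = PMT₁ × [1 − ((1+g)/(1+r))^n] / (r − g) = 25,465 × [1 − ((1+0.0725)/(1+r))^7] / (r − 0.0725) = CHF 139,088.13.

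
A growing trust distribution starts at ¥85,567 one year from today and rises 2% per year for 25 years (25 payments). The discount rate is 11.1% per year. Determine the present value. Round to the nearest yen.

Periodic rate r = 0.111 per year.
Growing ordinary annuity: PV = PMT₁ × [1 − ((1+g)/(1+r))^n] / (r − g) = 85,567 × [1 − ((1+0.02)/(1+r))^25] / (r − 0.02) = ¥829,272.

¥829,272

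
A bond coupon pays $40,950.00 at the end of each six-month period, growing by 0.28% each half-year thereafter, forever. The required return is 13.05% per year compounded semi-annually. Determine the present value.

$655,724.58

Periodic rate r = 0.1305/2 per half-year.
Growing perpetuity (Gordon): PV = PMT₁ / (r − g) = 40,950 / (r − 0.0028) = $655,724.58.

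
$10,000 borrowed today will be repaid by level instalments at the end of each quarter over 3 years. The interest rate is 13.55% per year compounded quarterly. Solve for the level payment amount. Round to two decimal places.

$1,028.00

Level ordinary annuity; solve PV = PMT × [(1 − (1+r)^−n)/r] for PMT.
Periodic rate r = 0.1355/4 per quarter; n is counted in quarters.
With n = 12: PMT = 10,000 / ([(1 − (1+r)^−n)/r]) = $1,028.00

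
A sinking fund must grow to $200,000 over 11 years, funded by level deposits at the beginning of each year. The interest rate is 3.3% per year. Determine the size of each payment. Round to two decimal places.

$14,885.00

Level annuity due; solve FV = PMT × [((1+r)^n − 1)/r] × (1+r) for PMT.
Periodic rate r = 0.033 per year.
With n = 11: PMT = 200,000 / ([((1+r)^n − 1)/r] × (1+r)) = $14,885.00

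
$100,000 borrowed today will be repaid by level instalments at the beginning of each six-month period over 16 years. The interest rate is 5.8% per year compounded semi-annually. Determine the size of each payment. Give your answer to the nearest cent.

Level annuity due; solve PV = PMT × [(1 − (1+r)^−n)/r] × (1+r) for PMT.
Periodic rate r = 0.058/2 per half-year; n is counted in half-years.
With n = 32: PMT = 100,000 / ([(1 − (1+r)^−n)/r] × (1+r)) = $4,701.80

$4,701.80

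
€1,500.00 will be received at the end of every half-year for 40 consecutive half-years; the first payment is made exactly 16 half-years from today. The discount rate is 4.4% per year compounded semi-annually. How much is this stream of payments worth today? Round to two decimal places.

Ordinary annuity of 40 payments, first payment at period 16.
Periodic rate r = 0.044/2 per half-year; n is counted in half-years.
The ordinary-annuity PV formula values the stream one period before the first payment (period 15); discount that back 15 periods:
PV₀ = 1,500 × [1 − (1+r)^−40] / r × (1+r)^−15 = €28,593.11

€28,593.11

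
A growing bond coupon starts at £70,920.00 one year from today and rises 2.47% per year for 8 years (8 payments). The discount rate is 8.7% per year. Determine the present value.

£428,428.37

Periodic rate r = 0.087 per year.
Growing ordinary annuity: PV = PMT₁ × [1 − ((1+g)/(1+r))^n] / (r − g) = 70,920 × [1 − ((1+0.0247)/(1+r))^8] / (r − 0.0247) = £428,428.37.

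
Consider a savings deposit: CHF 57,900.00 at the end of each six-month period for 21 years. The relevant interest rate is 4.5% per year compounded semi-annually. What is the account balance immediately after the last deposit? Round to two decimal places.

CHF 3,978,386.93

This is an ordinary annuity: 42 deposits of CHF 57,900.00 at the end of each six-month period.
Periodic rate r = 0.045/2 per half-year; n is counted in half-years.
FV = PMT × [((1+r)^n − 1)/r] = 57,900 × [(1+r)^42 − 1] / r = CHF 3,978,386.93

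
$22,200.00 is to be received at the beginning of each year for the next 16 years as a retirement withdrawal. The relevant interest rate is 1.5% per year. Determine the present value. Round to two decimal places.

This is an annuity due: 16 payments of $22,200.00 at the beginning of each year.
Periodic rate r = 0.015 per year.
PV = PMT × [(1 − (1+r)^−n)/r] × (1+r) = 22,200 × [1 − (1+r)^−16] / r × (1+r) = $318,419.77

$318,419.77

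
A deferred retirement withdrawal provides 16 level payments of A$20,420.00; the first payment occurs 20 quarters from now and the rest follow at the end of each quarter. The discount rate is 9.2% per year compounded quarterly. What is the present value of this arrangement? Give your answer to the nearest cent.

Ordinary annuity of 16 payments, first payment at period 20.
Periodic rate r = 0.092/4 per quarter; n is counted in quarters.
The ordinary-annuity PV formula values the stream one period before the first payment (period 19); discount that back 19 periods:
PV₀ = 20,420 × [1 − (1+r)^−16] / r × (1+r)^−19 = A$175,783.93

A$175,783.93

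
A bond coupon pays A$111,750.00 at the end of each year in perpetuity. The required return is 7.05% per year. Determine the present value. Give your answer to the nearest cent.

A$1,585,106.38

Periodic rate r = 0.0705 per year.
Level perpetuity: PV = PMT / r = 111,750 / (0.0705) = A$1,585,106.38.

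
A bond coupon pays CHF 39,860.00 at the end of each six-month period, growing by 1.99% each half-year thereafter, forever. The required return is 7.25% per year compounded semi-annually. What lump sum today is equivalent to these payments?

Periodic rate r = 0.0725/2 per half-year.
Growing perpetuity (Gordon): PV = PMT₁ / (r − g) = 39,860 / (r − 0.0199) = CHF 2,437,920.49.

CHF 2,437,920.49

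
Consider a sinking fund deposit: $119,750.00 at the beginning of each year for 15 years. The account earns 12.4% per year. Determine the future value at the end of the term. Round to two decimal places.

$5,182,319.67

This is an annuity due: 15 deposits of $119,750.00 at the beginning of each year.
Periodic rate r = 0.124 per year.
FV = PMT × [((1+r)^n − 1)/r] × (1+r) = 119,750 × [(1+r)^15 − 1] / r × (1+r) = $5,182,319.67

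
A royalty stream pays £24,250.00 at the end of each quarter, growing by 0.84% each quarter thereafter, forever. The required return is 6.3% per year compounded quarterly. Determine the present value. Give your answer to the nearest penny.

Periodic rate r = 0.063/4 per quarter.
Growing perpetuity (Gordon): PV = PMT₁ / (r − g) = 24,250 / (r − 0.0084) = £3,299,319.73.

£3,299,319.73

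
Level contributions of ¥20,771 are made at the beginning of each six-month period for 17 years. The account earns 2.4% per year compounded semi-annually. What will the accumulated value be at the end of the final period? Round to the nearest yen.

¥876,123

This is an annuity due: 34 deposits of ¥20,771 at the beginning of each six-month period.
Periodic rate r = 0.024/2 per half-year; n is counted in half-years.
FV = PMT × [((1+r)^n − 1)/r] × (1+r) = 20,771 × [(1+r)^34 − 1] / r × (1+r) = ¥876,123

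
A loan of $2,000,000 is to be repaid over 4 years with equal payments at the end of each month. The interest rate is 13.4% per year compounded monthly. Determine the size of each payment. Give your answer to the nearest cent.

$54,052.90

Level ordinary annuity; solve PV = PMT × [(1 − (1+r)^−n)/r] for PMT.
Periodic rate r = 0.134/12 per month; n is counted in months.
With n = 48: PMT = 2,000,000 / ([(1 − (1+r)^−n)/r]) = $54,052.90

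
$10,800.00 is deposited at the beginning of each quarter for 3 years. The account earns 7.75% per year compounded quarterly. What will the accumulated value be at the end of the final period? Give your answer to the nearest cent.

$147,139.18

This is an annuity due: 12 deposits of $10,800.00 at the beginning of each quarter.
Periodic rate r = 0.0775/4 per quarter; n is counted in quarters.
FV = PMT × [((1+r)^n − 1)/r] × (1+r) = 10,800 × [(1+r)^12 − 1] / r × (1+r) = $147,139.18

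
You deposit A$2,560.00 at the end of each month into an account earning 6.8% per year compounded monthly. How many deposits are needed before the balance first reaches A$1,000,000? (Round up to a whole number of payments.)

Periodic rate r = 0.068/12 per month; n is counted in months.
Ordinary annuity FV: 1,000,000 = 2,560 × [((1+r)^n − 1)/r].
(1+r)^n = 1 + 1,000,000 × r / 2,560, so n = ln(1 + 1,000,000·r/2,560) / ln(1+r) = 206.59.
Round up to a whole number of payments: n = 207.

207 payments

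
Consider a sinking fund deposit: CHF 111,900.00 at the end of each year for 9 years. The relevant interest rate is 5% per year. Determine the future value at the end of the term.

This is an ordinary annuity: 9 deposits of CHF 111,900.00 at the end of each year.
Periodic rate r = 0.05 per year.
FV = PMT × [((1+r)^n − 1)/r] = 111,900 × [(1+r)^9 − 1] / r = CHF 1,233,872.55

CHF 1,233,872.55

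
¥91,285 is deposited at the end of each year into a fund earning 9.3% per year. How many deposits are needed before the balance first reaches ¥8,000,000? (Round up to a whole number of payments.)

25 payments

Periodic rate r = 0.093 per year.
Ordinary annuity FV: 8,000,000 = 91,285 × [((1+r)^n − 1)/r].
(1+r)^n = 1 + 8,000,000 × r / 91,285, so n = ln(1 + 8,000,000·r/91,285) / ln(1+r) = 24.89.
Round up to a whole number of payments: n = 25.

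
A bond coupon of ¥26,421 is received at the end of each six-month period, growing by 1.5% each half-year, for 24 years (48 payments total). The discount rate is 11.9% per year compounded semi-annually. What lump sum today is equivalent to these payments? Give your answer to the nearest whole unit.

¥518,027

Periodic rate r = 0.119/2 per half-year; n is counted in half-years.
Growing ordinary annuity: PV = PMT₁ × [1 − ((1+g)/(1+r))^n] / (r − g) = 26,421 × [1 − ((1+0.015)/(1+r))^48] / (r − 0.015) = ¥518,027.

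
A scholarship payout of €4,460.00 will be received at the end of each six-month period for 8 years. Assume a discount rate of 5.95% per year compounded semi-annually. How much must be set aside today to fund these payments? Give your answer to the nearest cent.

€56,129.74

This is an ordinary annuity: 16 payments of €4,460.00 at the end of each six-month period.
Periodic rate r = 0.0595/2 per half-year; n is counted in half-years.
PV = PMT × [(1 − (1+r)^−n)/r] = 4,460 × [1 − (1+r)^−16] / r = €56,129.74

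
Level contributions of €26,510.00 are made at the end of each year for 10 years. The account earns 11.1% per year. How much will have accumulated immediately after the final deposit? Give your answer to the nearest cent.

This is an ordinary annuity: 10 deposits of €26,510.00 at the end of each year.
Periodic rate r = 0.111 per year.
FV = PMT × [((1+r)^n − 1)/r] = 26,510 × [(1+r)^10 − 1] / r = €445,440.92

€445,440.92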